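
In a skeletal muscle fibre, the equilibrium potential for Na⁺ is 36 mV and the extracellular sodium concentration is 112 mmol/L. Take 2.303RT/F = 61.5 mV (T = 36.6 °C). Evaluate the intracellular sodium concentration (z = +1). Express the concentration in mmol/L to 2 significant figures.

29 mmol/L

Nernst: E = (61.5/1) · log₁₀([out]/[in]), so log₁₀([out]/[in]) = 36.0 × 1 / 61.5 = 0.5854.
[out]/[in] = 10^(0.5854) = 3.849.
[in] = 112 / 3.849 = 29.1 mmol/L.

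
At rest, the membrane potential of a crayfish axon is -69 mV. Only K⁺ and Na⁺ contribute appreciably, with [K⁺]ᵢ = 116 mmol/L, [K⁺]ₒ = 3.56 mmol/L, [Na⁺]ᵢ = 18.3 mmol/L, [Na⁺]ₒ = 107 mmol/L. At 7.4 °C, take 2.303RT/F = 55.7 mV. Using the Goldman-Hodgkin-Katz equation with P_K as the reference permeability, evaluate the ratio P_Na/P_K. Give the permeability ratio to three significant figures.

0.0296

Let α = P_Na/P_K. GHK: Vm = 55.7·log₁₀[(Kₒ + α·Naₒ)/(Kᵢ + α·Naᵢ)].
10^(Vm/55.7) = 10^(-69.0/55.7) = 0.057706
So 0.057706·(Kᵢ + α·Naᵢ) = Kₒ + α·Naₒ → α = (0.057706·116.0 − 3.56) / (107.0 − 0.057706·18.3)
α = (6.694 − 3.56) / (107.0 − 1.056) = 3.134/105.9 = 0.02958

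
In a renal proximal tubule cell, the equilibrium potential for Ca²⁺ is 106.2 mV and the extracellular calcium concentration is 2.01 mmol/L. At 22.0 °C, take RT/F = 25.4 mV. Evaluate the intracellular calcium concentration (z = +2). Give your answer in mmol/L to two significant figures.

Nernst: E = (25.4/2) · ln([out]/[in]), so ln([out]/[in]) = 106.2 × 2 / 25.4 = 8.3622.
[out]/[in] = e^(8.3622) = 4282.
[in] = 2.01 / 4282 = 0.0004694 mmol/L.

0.00047 mmol/L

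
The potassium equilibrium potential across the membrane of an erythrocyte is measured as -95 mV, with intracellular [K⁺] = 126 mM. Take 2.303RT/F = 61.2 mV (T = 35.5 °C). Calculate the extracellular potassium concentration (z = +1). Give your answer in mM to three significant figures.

3.53 mM

Nernst: E = (61.2/1) · log₁₀([out]/[in]), so log₁₀([out]/[in]) = -95.0 × 1 / 61.2 = -1.5523.
[out]/[in] = 10^(-1.5523) = 0.02804.
[out] = 0.02804 × 126 = 3.533 mM.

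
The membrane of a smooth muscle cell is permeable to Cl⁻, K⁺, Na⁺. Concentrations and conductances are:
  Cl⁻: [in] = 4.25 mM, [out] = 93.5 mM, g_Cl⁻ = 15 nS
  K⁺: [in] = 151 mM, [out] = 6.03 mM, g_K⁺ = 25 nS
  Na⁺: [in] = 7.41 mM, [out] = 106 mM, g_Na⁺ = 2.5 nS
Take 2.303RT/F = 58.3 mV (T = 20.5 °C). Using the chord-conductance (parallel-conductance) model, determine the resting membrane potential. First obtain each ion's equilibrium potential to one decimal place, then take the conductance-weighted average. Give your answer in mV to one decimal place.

E_Cl⁻ = (58.3/-1)·log₁₀(93.5/4.25) = -78.3 mV
E_K⁺ = (58.3/1)·log₁₀(6.03/151) = -81.5 mV
E_Na⁺ = (58.3/1)·log₁₀(106/7.41) = 67.4 mV
Vm = (Σ gᵢEᵢ)/(Σ gᵢ) = (15·-78.3 + 25·-81.5 + 2.5·67.4) / (15 + 25 + 2.5)
= -3043.50 / 42.5 = -71.61 mV

-71.6 mV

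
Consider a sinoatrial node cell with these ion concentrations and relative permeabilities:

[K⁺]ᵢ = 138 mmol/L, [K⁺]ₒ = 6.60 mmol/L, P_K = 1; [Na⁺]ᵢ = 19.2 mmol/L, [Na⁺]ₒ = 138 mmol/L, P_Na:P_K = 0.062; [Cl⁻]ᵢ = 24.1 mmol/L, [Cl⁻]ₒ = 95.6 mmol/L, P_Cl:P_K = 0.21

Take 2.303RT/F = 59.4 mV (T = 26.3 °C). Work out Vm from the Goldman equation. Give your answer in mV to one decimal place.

Vm = 59.4 · log₁₀[(Σ P·[cation]ₒ + Σ P·[anion]ᵢ) / (Σ P·[cation]ᵢ + Σ P·[anion]ₒ)]
Numerator = 1×6.60 + 0.062×138 + 0.21×24.1 = 20.22
Denominator = 1×138 + 0.062×19.2 + 0.21×95.6 = 159.3
Vm = 59.4 · log₁₀(0.12694) = 59.4 × (-0.8964) = -53.25 mV

-53.2 mV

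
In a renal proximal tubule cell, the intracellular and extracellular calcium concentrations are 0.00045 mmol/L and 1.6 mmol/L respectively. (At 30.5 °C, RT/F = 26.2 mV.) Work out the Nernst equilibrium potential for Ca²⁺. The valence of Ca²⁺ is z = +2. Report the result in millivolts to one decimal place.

E = (26.2/z) · ln([Ca²⁺]_out/[Ca²⁺]_in) with z = +2.
= (26.2/2) · ln(1.6/0.00045) = 13.10 · ln(3556)
= 13.10 · (8.1763) = 107.11 mV

107.1 mV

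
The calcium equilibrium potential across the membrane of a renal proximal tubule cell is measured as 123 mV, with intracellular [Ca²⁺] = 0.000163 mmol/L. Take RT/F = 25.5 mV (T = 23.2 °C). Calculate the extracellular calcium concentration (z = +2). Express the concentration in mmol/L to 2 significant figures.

Nernst: E = (25.5/2) · ln([out]/[in]), so ln([out]/[in]) = 123.0 × 2 / 25.5 = 9.6471.
[out]/[in] = e^(9.6471) = 1.548e+04.
[out] = 1.548e+04 × 0.000163 = 2.523 mmol/L.

2.5 mmol/L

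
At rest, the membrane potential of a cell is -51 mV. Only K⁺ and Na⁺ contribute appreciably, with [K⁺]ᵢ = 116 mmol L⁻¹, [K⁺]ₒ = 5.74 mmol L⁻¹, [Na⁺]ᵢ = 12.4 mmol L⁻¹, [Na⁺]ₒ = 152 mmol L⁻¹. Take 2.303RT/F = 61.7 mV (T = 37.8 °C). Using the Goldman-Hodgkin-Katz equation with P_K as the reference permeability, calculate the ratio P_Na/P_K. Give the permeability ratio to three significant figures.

0.0769

Let α = P_Na/P_K. GHK: Vm = 61.7·log₁₀[(Kₒ + α·Naₒ)/(Kᵢ + α·Naᵢ)].
10^(Vm/61.7) = 10^(-51.0/61.7) = 0.14908
So 0.14908·(Kᵢ + α·Naᵢ) = Kₒ + α·Naₒ → α = (0.14908·116.0 − 5.74) / (152.0 − 0.14908·12.4)
α = (17.29 − 5.74) / (152.0 − 1.849) = 11.55/150.2 = 0.07694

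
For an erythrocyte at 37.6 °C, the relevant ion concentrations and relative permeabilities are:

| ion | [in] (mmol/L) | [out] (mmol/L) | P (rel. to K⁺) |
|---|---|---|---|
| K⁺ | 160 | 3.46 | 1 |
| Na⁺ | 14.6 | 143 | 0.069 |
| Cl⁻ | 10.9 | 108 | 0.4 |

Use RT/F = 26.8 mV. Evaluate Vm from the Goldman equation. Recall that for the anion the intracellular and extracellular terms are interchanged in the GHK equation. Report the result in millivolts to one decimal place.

-65.6 mV

Vm = 26.8 · ln[(Σ P·[cation]ₒ + Σ P·[anion]ᵢ) / (Σ P·[cation]ᵢ + Σ P·[anion]ₒ)]
Numerator = 1×3.46 + 0.069×143 + 0.4×10.9 = 17.69
Denominator = 1×160 + 0.069×14.6 + 0.4×108 = 204.2
Vm = 26.8 · ln(0.086613) = 26.8 × (-2.4463) = -65.56 mV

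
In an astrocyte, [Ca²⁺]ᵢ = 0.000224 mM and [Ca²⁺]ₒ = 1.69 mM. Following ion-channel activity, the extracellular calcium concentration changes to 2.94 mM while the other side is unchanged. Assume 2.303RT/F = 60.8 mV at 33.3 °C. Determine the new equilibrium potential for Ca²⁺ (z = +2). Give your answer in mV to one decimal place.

After the shift: [Ca²⁺]_out = 2.94, [Ca²⁺]_in = 0.000224 mM.
E_new = (60.8/2)·log₁₀(2.94/0.000224) = 30.40 · (4.1181) = 125.19 mV

125.2 mV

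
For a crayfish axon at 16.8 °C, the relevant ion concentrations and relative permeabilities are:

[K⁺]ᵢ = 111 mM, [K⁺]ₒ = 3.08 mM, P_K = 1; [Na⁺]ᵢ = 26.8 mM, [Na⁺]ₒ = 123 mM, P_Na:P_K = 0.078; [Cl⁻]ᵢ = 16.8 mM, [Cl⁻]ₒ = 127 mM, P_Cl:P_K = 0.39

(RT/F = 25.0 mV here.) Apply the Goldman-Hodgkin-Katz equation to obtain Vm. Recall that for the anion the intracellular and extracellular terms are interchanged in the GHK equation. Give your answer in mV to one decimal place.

-53.4 mV

Vm = 25.0 · ln[(Σ P·[cation]ₒ + Σ P·[anion]ᵢ) / (Σ P·[cation]ᵢ + Σ P·[anion]ₒ)]
Numerator = 1×3.08 + 0.078×123 + 0.39×16.8 = 19.23
Denominator = 1×111 + 0.078×26.8 + 0.39×127 = 162.6
Vm = 25.0 · ln(0.11823) = 25.0 × (-2.1352) = -53.38 mV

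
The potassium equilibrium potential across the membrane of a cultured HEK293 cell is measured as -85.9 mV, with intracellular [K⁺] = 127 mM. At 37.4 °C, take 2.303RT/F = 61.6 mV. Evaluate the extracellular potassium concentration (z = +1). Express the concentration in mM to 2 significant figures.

5.1 mM

Nernst: E = (61.6/1) · log₁₀([out]/[in]), so log₁₀([out]/[in]) = -85.9 × 1 / 61.6 = -1.3945.
[out]/[in] = 10^(-1.3945) = 0.04032.
[out] = 0.04032 × 127 = 5.121 mM.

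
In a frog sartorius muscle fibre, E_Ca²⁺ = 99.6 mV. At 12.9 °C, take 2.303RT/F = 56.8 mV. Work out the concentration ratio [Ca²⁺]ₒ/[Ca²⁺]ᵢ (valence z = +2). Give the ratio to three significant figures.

log₁₀([out]/[in]) = E·z/(56.8) = 99.6 × 2 / 56.8 = 3.5070
[out]/[in] = 10^(3.5070) = 3214

3210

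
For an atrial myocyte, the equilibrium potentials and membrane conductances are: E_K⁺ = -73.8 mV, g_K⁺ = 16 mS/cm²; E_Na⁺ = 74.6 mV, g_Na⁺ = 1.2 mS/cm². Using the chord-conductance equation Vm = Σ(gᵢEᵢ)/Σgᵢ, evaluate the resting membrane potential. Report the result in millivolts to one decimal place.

-63.4 mV

Σ gᵢEᵢ = 16·(-73.8) + 1.2·(74.6) = -1091.28
Σ gᵢ = 16 + 1.2 = 17.2
Vm = -1091.28 / 17.2 = -63.45 mV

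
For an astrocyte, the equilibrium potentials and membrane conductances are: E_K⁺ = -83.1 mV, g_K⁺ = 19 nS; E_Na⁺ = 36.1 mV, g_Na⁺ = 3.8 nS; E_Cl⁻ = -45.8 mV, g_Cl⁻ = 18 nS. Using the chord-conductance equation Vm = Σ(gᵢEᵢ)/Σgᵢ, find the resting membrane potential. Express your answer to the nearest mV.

-56 mV

Σ gᵢEᵢ = 19·(-83.1) + 3.8·(36.1) + 18·(-45.8) = -2266.12
Σ gᵢ = 19 + 3.8 + 18 = 40.8
Vm = -2266.12 / 40.8 = -55.54 mV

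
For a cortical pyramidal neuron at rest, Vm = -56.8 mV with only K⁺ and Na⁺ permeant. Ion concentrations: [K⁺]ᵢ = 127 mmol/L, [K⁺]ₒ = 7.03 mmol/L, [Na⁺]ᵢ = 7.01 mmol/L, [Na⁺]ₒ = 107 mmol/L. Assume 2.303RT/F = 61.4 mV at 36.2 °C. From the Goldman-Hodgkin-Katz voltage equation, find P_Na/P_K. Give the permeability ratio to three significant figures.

Let α = P_Na/P_K. GHK: Vm = 61.4·log₁₀[(Kₒ + α·Naₒ)/(Kᵢ + α·Naᵢ)].
10^(Vm/61.4) = 10^(-56.8/61.4) = 0.11883
So 0.11883·(Kᵢ + α·Naᵢ) = Kₒ + α·Naₒ → α = (0.11883·127.0 − 7.03) / (107.0 − 0.11883·7.01)
α = (15.09 − 7.03) / (107.0 − 0.833) = 8.061/106.2 = 0.07593

0.0759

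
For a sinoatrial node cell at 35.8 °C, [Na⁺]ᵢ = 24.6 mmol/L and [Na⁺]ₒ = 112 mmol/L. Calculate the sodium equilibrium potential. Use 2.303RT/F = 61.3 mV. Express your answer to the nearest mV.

E = (61.3/z) · log₁₀([Na⁺]_out/[Na⁺]_in) with z = +1.
= (61.3/1) · log₁₀(112/24.6) = 61.30 · log₁₀(4.553)
= 61.30 · (0.6583) = 40.35 mV

40 mV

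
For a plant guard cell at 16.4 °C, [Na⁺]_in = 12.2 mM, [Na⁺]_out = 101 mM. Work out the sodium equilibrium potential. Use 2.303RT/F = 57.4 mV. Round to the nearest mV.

E = (57.4/z) · log₁₀([Na⁺]_out/[Na⁺]_in) with z = +1.
= (57.4/1) · log₁₀(101/12.2) = 57.40 · log₁₀(8.279)
= 57.40 · (0.9180) = 52.69 mV

53 mV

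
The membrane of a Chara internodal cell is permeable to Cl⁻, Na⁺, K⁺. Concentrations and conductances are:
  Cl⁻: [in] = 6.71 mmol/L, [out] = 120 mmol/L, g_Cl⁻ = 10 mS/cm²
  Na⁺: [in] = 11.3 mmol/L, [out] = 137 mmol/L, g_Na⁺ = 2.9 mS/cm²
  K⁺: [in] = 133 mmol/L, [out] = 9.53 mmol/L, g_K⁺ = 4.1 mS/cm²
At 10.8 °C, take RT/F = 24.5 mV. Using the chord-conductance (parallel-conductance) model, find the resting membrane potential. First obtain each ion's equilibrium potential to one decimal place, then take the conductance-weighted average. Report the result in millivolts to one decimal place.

-46.7 mV

E_Cl⁻ = (24.5/-1)·ln(120/6.71) = -70.7 mV
E_Na⁺ = (24.5/1)·ln(137/11.3) = 61.1 mV
E_K⁺ = (24.5/1)·ln(9.53/133) = -64.6 mV
Vm = (Σ gᵢEᵢ)/(Σ gᵢ) = (10·-70.7 + 2.9·61.1 + 4.1·-64.6) / (10 + 2.9 + 4.1)
= -794.67 / 17 = -46.75 mV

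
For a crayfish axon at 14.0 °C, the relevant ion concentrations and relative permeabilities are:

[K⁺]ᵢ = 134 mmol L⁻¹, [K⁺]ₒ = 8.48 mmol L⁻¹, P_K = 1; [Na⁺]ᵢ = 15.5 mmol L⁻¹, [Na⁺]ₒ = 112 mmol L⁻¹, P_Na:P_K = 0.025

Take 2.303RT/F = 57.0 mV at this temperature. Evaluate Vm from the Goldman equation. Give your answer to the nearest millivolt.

Vm = 57.0 · log₁₀[(Σ P·[cation]ₒ + Σ P·[anion]ᵢ) / (Σ P·[cation]ᵢ + Σ P·[anion]ₒ)]
Numerator = 1×8.48 + 0.025×112 = 11.28
Denominator = 1×134 + 0.025×15.5 = 134.4
Vm = 57.0 · log₁₀(0.083936) = 57.0 × (-1.0760) = -61.33 mV

-61 mV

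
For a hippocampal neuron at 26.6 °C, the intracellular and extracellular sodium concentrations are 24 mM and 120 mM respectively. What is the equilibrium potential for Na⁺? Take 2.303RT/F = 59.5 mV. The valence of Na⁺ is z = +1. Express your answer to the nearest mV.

42 mV

E = (59.5/z) · log₁₀([Na⁺]_out/[Na⁺]_in) with z = +1.
= (59.5/1) · log₁₀(120/24) = 59.50 · log₁₀(5)
= 59.50 · (0.6990) = 41.59 mV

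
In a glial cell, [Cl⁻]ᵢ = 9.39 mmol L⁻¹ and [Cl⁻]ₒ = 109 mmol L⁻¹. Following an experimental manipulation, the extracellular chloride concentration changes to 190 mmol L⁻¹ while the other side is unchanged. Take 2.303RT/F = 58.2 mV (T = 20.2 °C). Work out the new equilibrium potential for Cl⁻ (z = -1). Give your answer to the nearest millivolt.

After the shift: [Cl⁻]_out = 190, [Cl⁻]_in = 9.39 mmol L⁻¹.
E_new = (58.2/-1)·log₁₀(190/9.39) = -58.20 · (1.3061) = -76.01 mV

-76 mV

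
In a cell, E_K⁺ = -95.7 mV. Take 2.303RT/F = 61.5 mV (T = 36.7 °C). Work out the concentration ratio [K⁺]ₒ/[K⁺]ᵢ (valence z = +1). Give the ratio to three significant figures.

log₁₀([out]/[in]) = E·z/(61.5) = -95.7 × 1 / 61.5 = -1.5561
[out]/[in] = 10^(-1.5561) = 0.02779

0.0278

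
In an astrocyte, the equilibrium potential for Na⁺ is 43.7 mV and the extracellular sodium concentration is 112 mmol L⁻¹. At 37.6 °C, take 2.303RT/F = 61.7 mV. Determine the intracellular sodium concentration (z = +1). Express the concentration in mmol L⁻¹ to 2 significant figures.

Nernst: E = (61.7/1) · log₁₀([out]/[in]), so log₁₀([out]/[in]) = 43.7 × 1 / 61.7 = 0.7083.
[out]/[in] = 10^(0.7083) = 5.108.
[in] = 112 / 5.108 = 21.93 mmol L⁻¹.

22 mmol L⁻¹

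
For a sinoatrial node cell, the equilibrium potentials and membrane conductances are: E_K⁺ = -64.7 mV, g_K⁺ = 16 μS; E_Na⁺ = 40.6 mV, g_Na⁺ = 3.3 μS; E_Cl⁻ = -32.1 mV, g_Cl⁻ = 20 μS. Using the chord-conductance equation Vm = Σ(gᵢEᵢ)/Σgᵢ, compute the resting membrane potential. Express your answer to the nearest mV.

-39 mV

Σ gᵢEᵢ = 16·(-64.7) + 3.3·(40.6) + 20·(-32.1) = -1543.22
Σ gᵢ = 16 + 3.3 + 20 = 39.3
Vm = -1543.22 / 39.3 = -39.27 mV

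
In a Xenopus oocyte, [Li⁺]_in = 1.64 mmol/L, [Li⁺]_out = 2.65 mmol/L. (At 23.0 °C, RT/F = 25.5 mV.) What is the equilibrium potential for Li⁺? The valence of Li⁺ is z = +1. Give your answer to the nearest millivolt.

12 mV

E = (25.5/z) · ln([Li⁺]_out/[Li⁺]_in) with z = +1.
= (25.5/1) · ln(2.65/1.64) = 25.50 · ln(1.616)
= 25.50 · (0.4799) = 12.24 mV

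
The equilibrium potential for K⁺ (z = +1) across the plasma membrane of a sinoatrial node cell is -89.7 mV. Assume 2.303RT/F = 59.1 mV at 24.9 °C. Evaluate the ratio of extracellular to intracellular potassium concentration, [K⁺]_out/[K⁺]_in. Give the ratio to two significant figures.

0.030

log₁₀([out]/[in]) = E·z/(59.1) = -89.7 × 1 / 59.1 = -1.5178
[out]/[in] = 10^(-1.5178) = 0.03036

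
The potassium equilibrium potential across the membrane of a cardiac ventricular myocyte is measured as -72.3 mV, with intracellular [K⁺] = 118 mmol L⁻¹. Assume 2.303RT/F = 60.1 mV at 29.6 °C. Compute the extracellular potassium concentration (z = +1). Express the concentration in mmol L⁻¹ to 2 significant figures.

Nernst: E = (60.1/1) · log₁₀([out]/[in]), so log₁₀([out]/[in]) = -72.3 × 1 / 60.1 = -1.2030.
[out]/[in] = 10^(-1.2030) = 0.06266.
[out] = 0.06266 × 118 = 7.394 mmol L⁻¹.

7.4 mmol L⁻¹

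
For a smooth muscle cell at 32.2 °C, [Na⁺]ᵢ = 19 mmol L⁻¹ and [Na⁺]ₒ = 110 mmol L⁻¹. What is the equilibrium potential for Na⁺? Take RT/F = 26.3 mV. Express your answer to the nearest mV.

46 mV

E = (26.3/z) · ln([Na⁺]_out/[Na⁺]_in) with z = +1.
= (26.3/1) · ln(110/19) = 26.30 · ln(5.789)
= 26.30 · (1.7560) = 46.18 mV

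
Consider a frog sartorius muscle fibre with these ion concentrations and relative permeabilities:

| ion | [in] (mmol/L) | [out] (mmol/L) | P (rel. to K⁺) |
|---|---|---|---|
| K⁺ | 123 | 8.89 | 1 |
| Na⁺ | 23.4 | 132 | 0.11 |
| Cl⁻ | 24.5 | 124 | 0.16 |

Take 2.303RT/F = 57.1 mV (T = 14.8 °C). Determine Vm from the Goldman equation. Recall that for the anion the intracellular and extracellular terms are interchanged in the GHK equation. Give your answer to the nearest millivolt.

-41 mV

Vm = 57.1 · log₁₀[(Σ P·[cation]ₒ + Σ P·[anion]ᵢ) / (Σ P·[cation]ᵢ + Σ P·[anion]ₒ)]
Numerator = 1×8.89 + 0.11×132 + 0.16×24.5 = 27.33
Denominator = 1×123 + 0.11×23.4 + 0.16×124 = 145.4
Vm = 57.1 · log₁₀(0.18795) = 57.1 × (-0.7260) = -41.45 mV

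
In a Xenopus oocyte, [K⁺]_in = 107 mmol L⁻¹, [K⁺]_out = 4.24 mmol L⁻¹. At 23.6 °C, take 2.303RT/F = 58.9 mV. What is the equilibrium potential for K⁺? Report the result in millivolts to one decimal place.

E = (58.9/z) · log₁₀([K⁺]_out/[K⁺]_in) with z = +1.
= (58.9/1) · log₁₀(4.24/107) = 58.90 · log₁₀(0.03963)
= 58.90 · (-1.4020) = -82.58 mV

-82.6 mV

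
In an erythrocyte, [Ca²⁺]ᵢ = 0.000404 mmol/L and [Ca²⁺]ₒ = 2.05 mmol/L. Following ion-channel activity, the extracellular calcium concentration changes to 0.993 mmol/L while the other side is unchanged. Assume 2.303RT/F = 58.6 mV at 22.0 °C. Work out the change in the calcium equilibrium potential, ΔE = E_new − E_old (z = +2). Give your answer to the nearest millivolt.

-9 mV

E_old = (58.6/2)·log₁₀(2.05/0.000404) = 108.57 mV
E_new = (58.6/2)·log₁₀(0.993/0.000404) = 99.34 mV
ΔE = 99.34 − (108.57) = -9.22 mV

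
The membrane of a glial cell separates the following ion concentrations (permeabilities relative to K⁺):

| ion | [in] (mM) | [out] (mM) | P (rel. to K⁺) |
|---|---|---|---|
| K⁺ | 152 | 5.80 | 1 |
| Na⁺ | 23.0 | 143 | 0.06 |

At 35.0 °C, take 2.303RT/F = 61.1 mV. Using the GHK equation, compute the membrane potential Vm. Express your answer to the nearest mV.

-63 mV

Vm = 61.1 · log₁₀[(Σ P·[cation]ₒ + Σ P·[anion]ᵢ) / (Σ P·[cation]ᵢ + Σ P·[anion]ₒ)]
Numerator = 1×5.80 + 0.06×143 = 14.38
Denominator = 1×152 + 0.06×23.0 = 153.4
Vm = 61.1 · log₁₀(0.093754) = 61.1 × (-1.0280) = -62.81 mV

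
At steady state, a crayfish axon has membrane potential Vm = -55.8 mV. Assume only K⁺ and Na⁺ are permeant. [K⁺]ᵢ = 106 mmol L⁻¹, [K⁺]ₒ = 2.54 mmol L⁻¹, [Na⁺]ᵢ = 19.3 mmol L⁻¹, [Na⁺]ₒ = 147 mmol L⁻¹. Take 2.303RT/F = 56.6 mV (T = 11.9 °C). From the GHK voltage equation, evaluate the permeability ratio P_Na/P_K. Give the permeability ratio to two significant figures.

0.058

Let α = P_Na/P_K. GHK: Vm = 56.6·log₁₀[(Kₒ + α·Naₒ)/(Kᵢ + α·Naᵢ)].
10^(Vm/56.6) = 10^(-55.8/56.6) = 0.10331
So 0.10331·(Kᵢ + α·Naᵢ) = Kₒ + α·Naₒ → α = (0.10331·106.0 − 2.54) / (147.0 − 0.10331·19.3)
α = (10.95 − 2.54) / (147.0 − 1.994) = 8.411/145 = 0.058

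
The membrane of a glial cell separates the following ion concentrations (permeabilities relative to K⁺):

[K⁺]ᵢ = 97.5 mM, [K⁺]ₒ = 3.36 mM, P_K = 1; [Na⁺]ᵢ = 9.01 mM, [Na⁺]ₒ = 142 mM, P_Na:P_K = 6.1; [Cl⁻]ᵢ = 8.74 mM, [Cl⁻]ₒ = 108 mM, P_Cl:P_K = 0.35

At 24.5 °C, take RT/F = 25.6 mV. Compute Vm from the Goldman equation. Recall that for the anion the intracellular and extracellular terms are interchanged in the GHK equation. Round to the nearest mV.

39 mV

Vm = 25.6 · ln[(Σ P·[cation]ₒ + Σ P·[anion]ᵢ) / (Σ P·[cation]ᵢ + Σ P·[anion]ₒ)]
Numerator = 1×3.36 + 6.1×142 + 0.35×8.74 = 872.6
Denominator = 1×97.5 + 6.1×9.01 + 0.35×108 = 190.3
Vm = 25.6 · ln(4.5864) = 25.6 × (1.5231) = 38.99 mV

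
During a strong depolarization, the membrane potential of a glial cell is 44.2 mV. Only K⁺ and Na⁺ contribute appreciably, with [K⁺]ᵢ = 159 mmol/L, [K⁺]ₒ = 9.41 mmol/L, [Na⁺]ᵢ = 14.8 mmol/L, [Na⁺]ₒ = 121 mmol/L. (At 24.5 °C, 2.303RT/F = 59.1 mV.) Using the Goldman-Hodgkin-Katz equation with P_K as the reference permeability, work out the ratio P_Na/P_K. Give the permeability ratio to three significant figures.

23.1

Let α = P_Na/P_K. GHK: Vm = 59.1·log₁₀[(Kₒ + α·Naₒ)/(Kᵢ + α·Naᵢ)].
10^(Vm/59.1) = 10^(44.2/59.1) = 5.5961
So 5.5961·(Kᵢ + α·Naᵢ) = Kₒ + α·Naₒ → α = (5.5961·159.0 − 9.41) / (121.0 − 5.5961·14.8)
α = (889.8 − 9.41) / (121.0 − 82.82) = 880.4/38.18 = 23.06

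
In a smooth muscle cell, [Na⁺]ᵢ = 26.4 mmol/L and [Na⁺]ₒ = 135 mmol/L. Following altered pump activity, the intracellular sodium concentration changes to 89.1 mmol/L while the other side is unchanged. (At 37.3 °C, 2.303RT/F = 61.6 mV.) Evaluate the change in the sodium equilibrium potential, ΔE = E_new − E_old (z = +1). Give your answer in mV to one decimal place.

-32.5 mV

E_old = (61.6/1)·log₁₀(135/26.4) = 43.66 mV
E_new = (61.6/1)·log₁₀(135/89.1) = 11.12 mV
ΔE = 11.12 − (43.66) = -32.54 mV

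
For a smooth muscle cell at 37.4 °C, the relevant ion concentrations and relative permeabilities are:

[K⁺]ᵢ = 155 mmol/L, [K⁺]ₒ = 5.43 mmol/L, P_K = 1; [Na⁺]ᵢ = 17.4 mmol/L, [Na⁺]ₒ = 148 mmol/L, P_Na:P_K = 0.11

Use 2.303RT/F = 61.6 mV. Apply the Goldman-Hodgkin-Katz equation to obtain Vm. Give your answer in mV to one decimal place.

-52.9 mV

Vm = 61.6 · log₁₀[(Σ P·[cation]ₒ + Σ P·[anion]ᵢ) / (Σ P·[cation]ᵢ + Σ P·[anion]ₒ)]
Numerator = 1×5.43 + 0.11×148 = 21.71
Denominator = 1×155 + 0.11×17.4 = 156.9
Vm = 61.6 · log₁₀(0.13836) = 61.6 × (-0.8590) = -52.91 mV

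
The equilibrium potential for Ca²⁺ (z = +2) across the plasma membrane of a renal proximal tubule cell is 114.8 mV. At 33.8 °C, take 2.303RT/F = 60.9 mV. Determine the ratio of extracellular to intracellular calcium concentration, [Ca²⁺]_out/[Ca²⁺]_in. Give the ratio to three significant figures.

5890

log₁₀([out]/[in]) = E·z/(60.9) = 114.8 × 2 / 60.9 = 3.7701
[out]/[in] = 10^(3.7701) = 5890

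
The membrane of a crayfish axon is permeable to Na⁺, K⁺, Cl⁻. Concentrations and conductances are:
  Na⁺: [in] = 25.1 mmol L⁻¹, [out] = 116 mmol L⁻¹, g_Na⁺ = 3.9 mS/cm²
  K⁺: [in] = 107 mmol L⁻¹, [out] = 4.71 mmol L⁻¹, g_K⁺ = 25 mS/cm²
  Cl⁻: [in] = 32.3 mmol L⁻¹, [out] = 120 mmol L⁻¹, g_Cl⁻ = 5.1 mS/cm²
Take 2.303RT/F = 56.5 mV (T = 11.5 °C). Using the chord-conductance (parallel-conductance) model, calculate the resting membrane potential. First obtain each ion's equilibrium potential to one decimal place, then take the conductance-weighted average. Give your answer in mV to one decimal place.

E_Na⁺ = (56.5/1)·log₁₀(116/25.1) = 37.6 mV
E_K⁺ = (56.5/1)·log₁₀(4.71/107) = -76.6 mV
E_Cl⁻ = (56.5/-1)·log₁₀(120/32.3) = -32.2 mV
Vm = (Σ gᵢEᵢ)/(Σ gᵢ) = (3.9·37.6 + 25·-76.6 + 5.1·-32.2) / (3.9 + 25 + 5.1)
= -1932.58 / 34 = -56.84 mV

-56.8 mV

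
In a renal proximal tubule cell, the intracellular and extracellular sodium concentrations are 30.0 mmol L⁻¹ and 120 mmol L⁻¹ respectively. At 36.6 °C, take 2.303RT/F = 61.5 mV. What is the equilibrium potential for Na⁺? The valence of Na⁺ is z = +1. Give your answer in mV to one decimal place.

37.0 mV

E = (61.5/z) · log₁₀([Na⁺]_out/[Na⁺]_in) with z = +1.
= (61.5/1) · log₁₀(120/30.0) = 61.50 · log₁₀(4)
= 61.50 · (0.6021) = 37.03 mV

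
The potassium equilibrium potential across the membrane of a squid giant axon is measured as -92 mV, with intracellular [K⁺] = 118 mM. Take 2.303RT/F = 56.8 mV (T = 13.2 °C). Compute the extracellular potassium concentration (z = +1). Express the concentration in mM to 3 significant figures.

Nernst: E = (56.8/1) · log₁₀([out]/[in]), so log₁₀([out]/[in]) = -92.0 × 1 / 56.8 = -1.6197.
[out]/[in] = 10^(-1.6197) = 0.024.
[out] = 0.024 × 118 = 2.832 mM.

2.83 mM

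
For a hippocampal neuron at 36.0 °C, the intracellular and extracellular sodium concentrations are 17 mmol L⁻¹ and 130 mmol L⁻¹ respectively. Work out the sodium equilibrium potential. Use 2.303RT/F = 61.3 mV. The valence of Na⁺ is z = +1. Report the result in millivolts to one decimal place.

E = (61.3/z) · log₁₀([Na⁺]_out/[Na⁺]_in) with z = +1.
= (61.3/1) · log₁₀(130/17) = 61.30 · log₁₀(7.647)
= 61.30 · (0.8835) = 54.16 mV

54.2 mV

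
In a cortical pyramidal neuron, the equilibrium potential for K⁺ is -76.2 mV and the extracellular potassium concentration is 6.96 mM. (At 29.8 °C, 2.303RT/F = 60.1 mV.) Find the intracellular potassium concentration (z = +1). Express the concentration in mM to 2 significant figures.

130 mM

Nernst: E = (60.1/1) · log₁₀([out]/[in]), so log₁₀([out]/[in]) = -76.2 × 1 / 60.1 = -1.2679.
[out]/[in] = 10^(-1.2679) = 0.05397.
[in] = 6.96 / 0.05397 = 129 mM.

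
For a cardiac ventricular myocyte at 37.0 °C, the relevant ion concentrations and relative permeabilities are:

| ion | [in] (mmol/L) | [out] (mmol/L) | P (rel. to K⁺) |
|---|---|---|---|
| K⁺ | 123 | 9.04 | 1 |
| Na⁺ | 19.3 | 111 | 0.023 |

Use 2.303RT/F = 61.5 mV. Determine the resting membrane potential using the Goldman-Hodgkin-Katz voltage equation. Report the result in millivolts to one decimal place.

-63.2 mV

Vm = 61.5 · log₁₀[(Σ P·[cation]ₒ + Σ P·[anion]ᵢ) / (Σ P·[cation]ᵢ + Σ P·[anion]ₒ)]
Numerator = 1×9.04 + 0.023×111 = 11.59
Denominator = 1×123 + 0.023×19.3 = 123.4
Vm = 61.5 · log₁₀(0.093913) = 61.5 × (-1.0273) = -63.18 mV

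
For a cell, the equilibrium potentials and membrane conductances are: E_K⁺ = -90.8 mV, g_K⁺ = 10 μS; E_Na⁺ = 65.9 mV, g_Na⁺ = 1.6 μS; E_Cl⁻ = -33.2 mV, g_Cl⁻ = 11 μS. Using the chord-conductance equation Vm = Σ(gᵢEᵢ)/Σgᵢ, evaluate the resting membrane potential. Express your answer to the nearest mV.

-52 mV

Σ gᵢEᵢ = 10·(-90.8) + 1.6·(65.9) + 11·(-33.2) = -1167.76
Σ gᵢ = 10 + 1.6 + 11 = 22.6
Vm = -1167.76 / 22.6 = -51.67 mV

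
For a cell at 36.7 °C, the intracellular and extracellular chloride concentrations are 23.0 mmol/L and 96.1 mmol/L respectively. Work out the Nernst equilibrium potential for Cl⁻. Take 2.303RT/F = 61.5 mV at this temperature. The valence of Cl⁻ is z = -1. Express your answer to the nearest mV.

-38 mV

E = (61.5/z) · log₁₀([Cl⁻]_out/[Cl⁻]_in) with z = -1.
For an anion, dividing by z = -1 reverses the sign.
= (61.5/-1) · log₁₀(96.1/23.0) = -61.50 · log₁₀(4.178)
= -61.50 · (0.6210) = -38.19 mV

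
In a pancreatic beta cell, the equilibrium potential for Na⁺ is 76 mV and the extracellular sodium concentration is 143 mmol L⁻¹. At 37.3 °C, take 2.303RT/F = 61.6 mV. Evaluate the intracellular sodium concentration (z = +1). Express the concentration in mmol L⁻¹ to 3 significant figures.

Nernst: E = (61.6/1) · log₁₀([out]/[in]), so log₁₀([out]/[in]) = 76.0 × 1 / 61.6 = 1.2338.
[out]/[in] = 10^(1.2338) = 17.13.
[in] = 143 / 17.13 = 8.348 mmol L⁻¹.

8.35 mmol L⁻¹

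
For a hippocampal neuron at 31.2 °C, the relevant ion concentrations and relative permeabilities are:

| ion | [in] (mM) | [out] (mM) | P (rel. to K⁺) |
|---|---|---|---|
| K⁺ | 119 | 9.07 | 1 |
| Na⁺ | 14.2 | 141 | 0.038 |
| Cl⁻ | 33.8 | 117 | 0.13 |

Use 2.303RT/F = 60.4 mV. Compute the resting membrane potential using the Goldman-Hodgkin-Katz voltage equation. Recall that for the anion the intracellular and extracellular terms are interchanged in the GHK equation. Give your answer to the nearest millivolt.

-52 mV

Vm = 60.4 · log₁₀[(Σ P·[cation]ₒ + Σ P·[anion]ᵢ) / (Σ P·[cation]ᵢ + Σ P·[anion]ₒ)]
Numerator = 1×9.07 + 0.038×141 + 0.13×33.8 = 18.82
Denominator = 1×119 + 0.038×14.2 + 0.13×117 = 134.7
Vm = 60.4 · log₁₀(0.13968) = 60.4 × (-0.8549) = -51.63 mV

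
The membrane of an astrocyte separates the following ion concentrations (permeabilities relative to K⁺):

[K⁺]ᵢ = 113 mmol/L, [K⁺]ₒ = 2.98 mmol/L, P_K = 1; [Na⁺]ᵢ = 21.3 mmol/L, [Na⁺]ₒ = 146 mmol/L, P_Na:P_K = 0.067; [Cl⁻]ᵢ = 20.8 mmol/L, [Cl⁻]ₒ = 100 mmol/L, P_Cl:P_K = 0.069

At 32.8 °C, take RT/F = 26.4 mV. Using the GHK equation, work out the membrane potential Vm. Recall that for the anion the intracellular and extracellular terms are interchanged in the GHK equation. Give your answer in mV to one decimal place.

-56.6 mV

Vm = 26.4 · ln[(Σ P·[cation]ₒ + Σ P·[anion]ᵢ) / (Σ P·[cation]ᵢ + Σ P·[anion]ₒ)]
Numerator = 1×2.98 + 0.067×146 + 0.069×20.8 = 14.2
Denominator = 1×113 + 0.067×21.3 + 0.069×100 = 121.3
Vm = 26.4 · ln(0.11702) = 26.4 × (-2.1454) = -56.64 mV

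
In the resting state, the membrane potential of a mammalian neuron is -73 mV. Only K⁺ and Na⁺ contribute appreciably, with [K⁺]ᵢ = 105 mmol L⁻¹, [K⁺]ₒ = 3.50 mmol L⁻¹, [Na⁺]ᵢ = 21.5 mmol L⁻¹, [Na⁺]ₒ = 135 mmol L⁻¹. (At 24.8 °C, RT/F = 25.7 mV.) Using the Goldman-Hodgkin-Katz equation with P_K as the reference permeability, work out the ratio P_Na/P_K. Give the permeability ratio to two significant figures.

Let α = P_Na/P_K. GHK: Vm = 25.7·ln[(Kₒ + α·Naₒ)/(Kᵢ + α·Naᵢ)].
e^(Vm/25.7) = e^(-73.0/25.7) = 0.058398
So 0.058398·(Kᵢ + α·Naᵢ) = Kₒ + α·Naₒ → α = (0.058398·105.0 − 3.5) / (135.0 − 0.058398·21.5)
α = (6.132 − 3.5) / (135.0 − 1.256) = 2.632/133.7 = 0.01968

0.020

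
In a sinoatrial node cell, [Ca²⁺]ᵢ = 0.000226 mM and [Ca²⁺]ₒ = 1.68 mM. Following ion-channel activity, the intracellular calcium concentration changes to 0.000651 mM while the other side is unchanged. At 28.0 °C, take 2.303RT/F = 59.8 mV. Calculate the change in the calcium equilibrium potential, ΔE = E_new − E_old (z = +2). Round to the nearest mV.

-14 mV

E_old = (59.8/2)·log₁₀(1.68/0.000226) = 115.75 mV
E_new = (59.8/2)·log₁₀(1.68/0.000651) = 102.01 mV
ΔE = 102.01 − (115.75) = -13.74 mV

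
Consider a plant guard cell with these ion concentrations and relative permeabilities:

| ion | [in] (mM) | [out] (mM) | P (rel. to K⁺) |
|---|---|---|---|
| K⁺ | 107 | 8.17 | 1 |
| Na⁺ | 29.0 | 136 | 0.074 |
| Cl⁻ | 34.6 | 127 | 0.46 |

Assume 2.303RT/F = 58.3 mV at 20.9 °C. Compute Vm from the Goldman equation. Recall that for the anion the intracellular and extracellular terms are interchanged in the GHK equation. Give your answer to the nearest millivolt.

Vm = 58.3 · log₁₀[(Σ P·[cation]ₒ + Σ P·[anion]ᵢ) / (Σ P·[cation]ᵢ + Σ P·[anion]ₒ)]
Numerator = 1×8.17 + 0.074×136 + 0.46×34.6 = 34.15
Denominator = 1×107 + 0.074×29.0 + 0.46×127 = 167.6
Vm = 58.3 · log₁₀(0.2038) = 58.3 × (-0.6908) = -40.27 mV

-40 mV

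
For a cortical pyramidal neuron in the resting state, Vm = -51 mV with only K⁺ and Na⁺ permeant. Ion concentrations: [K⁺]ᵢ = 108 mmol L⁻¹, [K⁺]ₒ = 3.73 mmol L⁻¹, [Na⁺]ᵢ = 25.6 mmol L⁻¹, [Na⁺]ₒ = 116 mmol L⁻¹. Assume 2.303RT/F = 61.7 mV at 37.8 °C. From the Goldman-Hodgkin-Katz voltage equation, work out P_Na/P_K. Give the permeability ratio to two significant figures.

Let α = P_Na/P_K. GHK: Vm = 61.7·log₁₀[(Kₒ + α·Naₒ)/(Kᵢ + α·Naᵢ)].
10^(Vm/61.7) = 10^(-51.0/61.7) = 0.14908
So 0.14908·(Kᵢ + α·Naᵢ) = Kₒ + α·Naₒ → α = (0.14908·108.0 − 3.73) / (116.0 − 0.14908·25.6)
α = (16.1 − 3.73) / (116.0 − 3.816) = 12.37/112.2 = 0.1103

0.11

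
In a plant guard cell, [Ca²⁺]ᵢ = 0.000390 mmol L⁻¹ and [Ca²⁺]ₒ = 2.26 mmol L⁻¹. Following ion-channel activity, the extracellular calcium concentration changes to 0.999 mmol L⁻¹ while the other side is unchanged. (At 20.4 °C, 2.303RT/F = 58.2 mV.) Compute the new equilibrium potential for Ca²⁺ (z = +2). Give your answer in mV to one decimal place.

After the shift: [Ca²⁺]_out = 0.999, [Ca²⁺]_in = 0.000390 mmol L⁻¹.
E_new = (58.2/2)·log₁₀(0.999/0.000390) = 29.10 · (3.4085) = 99.19 mV

99.2 mV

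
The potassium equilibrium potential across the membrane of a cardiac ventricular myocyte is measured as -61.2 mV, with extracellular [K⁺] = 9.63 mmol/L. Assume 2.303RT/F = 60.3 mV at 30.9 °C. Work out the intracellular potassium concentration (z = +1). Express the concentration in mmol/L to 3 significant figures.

99.7 mmol/L

Nernst: E = (60.3/1) · log₁₀([out]/[in]), so log₁₀([out]/[in]) = -61.2 × 1 / 60.3 = -1.0149.
[out]/[in] = 10^(-1.0149) = 0.09662.
[in] = 9.63 / 0.09662 = 99.67 mmol/L.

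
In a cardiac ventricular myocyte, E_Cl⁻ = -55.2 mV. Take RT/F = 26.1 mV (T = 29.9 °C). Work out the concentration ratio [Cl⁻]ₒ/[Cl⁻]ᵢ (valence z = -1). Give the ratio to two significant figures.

8.3

ln([out]/[in]) = E·z/(26.1) = -55.2 × -1 / 26.1 = 2.1149
[out]/[in] = e^(2.1149) = 8.289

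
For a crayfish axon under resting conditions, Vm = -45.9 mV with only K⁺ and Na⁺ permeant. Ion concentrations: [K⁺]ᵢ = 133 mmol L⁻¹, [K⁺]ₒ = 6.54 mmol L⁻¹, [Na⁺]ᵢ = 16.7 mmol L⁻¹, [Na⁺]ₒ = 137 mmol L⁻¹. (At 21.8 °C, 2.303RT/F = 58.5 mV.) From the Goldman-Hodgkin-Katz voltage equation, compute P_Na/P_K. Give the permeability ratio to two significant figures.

0.11

Let α = P_Na/P_K. GHK: Vm = 58.5·log₁₀[(Kₒ + α·Naₒ)/(Kᵢ + α·Naᵢ)].
10^(Vm/58.5) = 10^(-45.9/58.5) = 0.1642
So 0.1642·(Kᵢ + α·Naᵢ) = Kₒ + α·Naₒ → α = (0.1642·133.0 − 6.54) / (137.0 − 0.1642·16.7)
α = (21.84 − 6.54) / (137.0 − 2.742) = 15.3/134.3 = 0.114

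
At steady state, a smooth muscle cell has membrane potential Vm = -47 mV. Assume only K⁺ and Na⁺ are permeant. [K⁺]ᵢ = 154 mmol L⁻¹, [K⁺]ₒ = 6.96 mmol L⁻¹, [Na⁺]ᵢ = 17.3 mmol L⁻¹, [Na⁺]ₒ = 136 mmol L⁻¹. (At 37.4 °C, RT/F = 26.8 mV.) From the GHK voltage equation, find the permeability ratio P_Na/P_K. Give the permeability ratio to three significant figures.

0.148

Let α = P_Na/P_K. GHK: Vm = 26.8·ln[(Kₒ + α·Naₒ)/(Kᵢ + α·Naᵢ)].
e^(Vm/26.8) = e^(-47.0/26.8) = 0.17313
So 0.17313·(Kᵢ + α·Naᵢ) = Kₒ + α·Naₒ → α = (0.17313·154.0 − 6.96) / (136.0 − 0.17313·17.3)
α = (26.66 − 6.96) / (136.0 − 2.995) = 19.7/133 = 0.1481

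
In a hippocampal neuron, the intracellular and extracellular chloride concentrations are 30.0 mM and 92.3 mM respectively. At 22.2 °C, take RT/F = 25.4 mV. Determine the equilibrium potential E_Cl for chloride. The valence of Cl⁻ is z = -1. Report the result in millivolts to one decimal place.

-28.5 mV

E = (25.4/z) · ln([Cl⁻]_out/[Cl⁻]_in) with z = -1.
For an anion, dividing by z = -1 reverses the sign.
= (25.4/-1) · ln(92.3/30.0) = -25.40 · ln(3.077)
= -25.40 · (1.1238) = -28.55 mV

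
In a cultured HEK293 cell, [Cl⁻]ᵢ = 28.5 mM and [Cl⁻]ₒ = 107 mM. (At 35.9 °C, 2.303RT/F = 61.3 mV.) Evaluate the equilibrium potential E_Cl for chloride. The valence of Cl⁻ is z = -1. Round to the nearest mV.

-35 mV

E = (61.3/z) · log₁₀([Cl⁻]_out/[Cl⁻]_in) with z = -1.
For an anion, dividing by z = -1 reverses the sign.
= (61.3/-1) · log₁₀(107/28.5) = -61.30 · log₁₀(3.754)
= -61.30 · (0.5745) = -35.22 mV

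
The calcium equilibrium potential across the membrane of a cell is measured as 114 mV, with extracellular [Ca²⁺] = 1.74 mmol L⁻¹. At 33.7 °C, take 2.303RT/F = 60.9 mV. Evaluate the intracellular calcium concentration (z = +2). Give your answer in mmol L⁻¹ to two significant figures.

0.00031 mmol L⁻¹

Nernst: E = (60.9/2) · log₁₀([out]/[in]), so log₁₀([out]/[in]) = 114.0 × 2 / 60.9 = 3.7438.
[out]/[in] = 10^(3.7438) = 5544.
[in] = 1.74 / 5544 = 0.0003138 mmol L⁻¹.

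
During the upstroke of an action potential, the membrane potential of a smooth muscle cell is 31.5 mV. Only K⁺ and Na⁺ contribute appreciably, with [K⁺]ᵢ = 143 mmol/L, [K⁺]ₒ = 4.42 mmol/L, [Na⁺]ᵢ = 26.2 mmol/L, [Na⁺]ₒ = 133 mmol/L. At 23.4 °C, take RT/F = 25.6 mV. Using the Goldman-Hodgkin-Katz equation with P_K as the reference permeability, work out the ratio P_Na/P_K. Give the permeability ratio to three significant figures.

11.2

Let α = P_Na/P_K. GHK: Vm = 25.6·ln[(Kₒ + α·Naₒ)/(Kᵢ + α·Naᵢ)].
e^(Vm/25.6) = e^(31.5/25.6) = 3.4228
So 3.4228·(Kᵢ + α·Naᵢ) = Kₒ + α·Naₒ → α = (3.4228·143.0 − 4.42) / (133.0 − 3.4228·26.2)
α = (489.5 − 4.42) / (133.0 − 89.68) = 485/43.32 = 11.2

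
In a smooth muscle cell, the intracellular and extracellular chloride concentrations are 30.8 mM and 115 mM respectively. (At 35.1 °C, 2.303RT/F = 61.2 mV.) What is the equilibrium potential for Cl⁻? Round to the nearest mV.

-35 mV

E = (61.2/z) · log₁₀([Cl⁻]_out/[Cl⁻]_in) with z = -1.
For an anion, dividing by z = -1 reverses the sign.
= (61.2/-1) · log₁₀(115/30.8) = -61.20 · log₁₀(3.734)
= -61.20 · (0.5721) = -35.02 mV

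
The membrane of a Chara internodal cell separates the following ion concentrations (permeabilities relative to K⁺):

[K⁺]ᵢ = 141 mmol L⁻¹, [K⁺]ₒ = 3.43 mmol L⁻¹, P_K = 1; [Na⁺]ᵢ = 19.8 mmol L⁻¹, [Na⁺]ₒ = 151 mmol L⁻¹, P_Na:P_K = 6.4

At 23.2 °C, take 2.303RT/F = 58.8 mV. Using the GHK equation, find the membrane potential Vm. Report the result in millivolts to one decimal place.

Vm = 58.8 · log₁₀[(Σ P·[cation]ₒ + Σ P·[anion]ᵢ) / (Σ P·[cation]ᵢ + Σ P·[anion]ₒ)]
Numerator = 1×3.43 + 6.4×151 = 969.8
Denominator = 1×141 + 6.4×19.8 = 267.7
Vm = 58.8 · log₁₀(3.6226) = 58.8 × (0.5590) = 32.87 mV

32.9 mV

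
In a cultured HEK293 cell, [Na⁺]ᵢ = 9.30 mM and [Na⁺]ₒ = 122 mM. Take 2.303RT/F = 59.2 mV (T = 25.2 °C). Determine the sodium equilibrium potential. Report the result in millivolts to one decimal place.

E = (59.2/z) · log₁₀([Na⁺]_out/[Na⁺]_in) with z = +1.
= (59.2/1) · log₁₀(122/9.30) = 59.20 · log₁₀(13.12)
= 59.20 · (1.1179) = 66.18 mV

66.2 mV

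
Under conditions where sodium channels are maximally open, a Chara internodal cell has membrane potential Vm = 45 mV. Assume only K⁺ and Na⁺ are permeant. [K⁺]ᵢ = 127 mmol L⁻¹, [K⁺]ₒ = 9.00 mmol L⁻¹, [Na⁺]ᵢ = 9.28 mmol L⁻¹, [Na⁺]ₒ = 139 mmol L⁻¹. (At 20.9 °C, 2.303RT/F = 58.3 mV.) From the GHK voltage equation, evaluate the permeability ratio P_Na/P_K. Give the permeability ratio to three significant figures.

8.82

Let α = P_Na/P_K. GHK: Vm = 58.3·log₁₀[(Kₒ + α·Naₒ)/(Kᵢ + α·Naᵢ)].
10^(Vm/58.3) = 10^(45.0/58.3) = 5.9138
So 5.9138·(Kᵢ + α·Naᵢ) = Kₒ + α·Naₒ → α = (5.9138·127.0 − 9.0) / (139.0 − 5.9138·9.28)
α = (751.1 − 9.0) / (139.0 − 54.88) = 742.1/84.12 = 8.821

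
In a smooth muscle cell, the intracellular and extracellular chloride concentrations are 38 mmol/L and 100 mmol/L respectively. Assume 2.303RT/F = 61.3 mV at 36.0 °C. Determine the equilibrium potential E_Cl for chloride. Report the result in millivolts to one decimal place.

-25.8 mV

E = (61.3/z) · log₁₀([Cl⁻]_out/[Cl⁻]_in) with z = -1.
For an anion, dividing by z = -1 reverses the sign.
= (61.3/-1) · log₁₀(100/38) = -61.30 · log₁₀(2.632)
= -61.30 · (0.4202) = -25.76 mV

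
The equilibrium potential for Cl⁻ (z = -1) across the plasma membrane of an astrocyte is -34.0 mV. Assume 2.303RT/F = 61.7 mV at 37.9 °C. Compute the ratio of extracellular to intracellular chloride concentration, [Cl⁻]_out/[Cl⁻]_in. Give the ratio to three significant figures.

log₁₀([out]/[in]) = E·z/(61.7) = -34.0 × -1 / 61.7 = 0.5511
[out]/[in] = 10^(0.5511) = 3.557

3.56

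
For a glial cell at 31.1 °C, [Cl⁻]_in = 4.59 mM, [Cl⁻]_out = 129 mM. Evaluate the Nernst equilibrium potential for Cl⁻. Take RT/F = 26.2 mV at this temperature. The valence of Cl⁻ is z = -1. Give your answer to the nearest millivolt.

-87 mV

E = (26.2/z) · ln([Cl⁻]_out/[Cl⁻]_in) with z = -1.
For an anion, dividing by z = -1 reverses the sign.
= (26.2/-1) · ln(129/4.59) = -26.20 · ln(28.1)
= -26.20 · (3.3359) = -87.40 mV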